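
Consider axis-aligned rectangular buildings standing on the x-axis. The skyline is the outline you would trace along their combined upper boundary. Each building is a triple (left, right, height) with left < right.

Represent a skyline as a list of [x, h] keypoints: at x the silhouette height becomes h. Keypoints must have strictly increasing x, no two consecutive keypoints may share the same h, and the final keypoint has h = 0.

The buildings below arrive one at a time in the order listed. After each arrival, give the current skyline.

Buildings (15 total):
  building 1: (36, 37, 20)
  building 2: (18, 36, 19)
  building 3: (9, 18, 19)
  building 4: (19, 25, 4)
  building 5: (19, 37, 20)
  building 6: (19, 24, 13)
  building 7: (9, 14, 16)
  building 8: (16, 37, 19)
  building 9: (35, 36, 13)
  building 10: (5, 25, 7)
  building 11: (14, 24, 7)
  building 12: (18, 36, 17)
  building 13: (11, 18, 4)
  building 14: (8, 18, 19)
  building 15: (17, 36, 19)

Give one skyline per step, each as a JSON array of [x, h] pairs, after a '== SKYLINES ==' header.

== SKYLINES ==
[[36,20],[37,0]]
[[18,19],[36,20],[37,0]]
[[9,19],[36,20],[37,0]]
[[9,19],[36,20],[37,0]]
[[9,19],[19,20],[37,0]]
[[9,19],[19,20],[37,0]]
[[9,19],[19,20],[37,0]]
[[9,19],[19,20],[37,0]]
[[9,19],[19,20],[37,0]]
[[5,7],[9,19],[19,20],[37,0]]
[[5,7],[9,19],[19,20],[37,0]]
[[5,7],[9,19],[19,20],[37,0]]
[[5,7],[9,19],[19,20],[37,0]]
[[5,7],[8,19],[19,20],[37,0]]
[[5,7],[8,19],[19,20],[37,0]]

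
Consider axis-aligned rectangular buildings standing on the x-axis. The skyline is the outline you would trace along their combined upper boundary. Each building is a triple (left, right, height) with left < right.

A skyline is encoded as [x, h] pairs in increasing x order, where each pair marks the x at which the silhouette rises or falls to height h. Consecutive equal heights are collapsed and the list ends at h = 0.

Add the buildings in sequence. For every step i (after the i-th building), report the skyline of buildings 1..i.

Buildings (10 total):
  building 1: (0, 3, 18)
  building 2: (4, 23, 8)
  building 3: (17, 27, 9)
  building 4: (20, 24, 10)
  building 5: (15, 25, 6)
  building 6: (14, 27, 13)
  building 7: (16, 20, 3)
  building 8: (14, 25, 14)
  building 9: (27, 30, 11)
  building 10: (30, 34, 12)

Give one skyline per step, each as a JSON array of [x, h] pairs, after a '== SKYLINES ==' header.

== SKYLINES ==
[[0,18],[3,0]]
[[0,18],[3,0],[4,8],[23,0]]
[[0,18],[3,0],[4,8],[17,9],[27,0]]
[[0,18],[3,0],[4,8],[17,9],[20,10],[24,9],[27,0]]
[[0,18],[3,0],[4,8],[17,9],[20,10],[24,9],[27,0]]
[[0,18],[3,0],[4,8],[14,13],[27,0]]
[[0,18],[3,0],[4,8],[14,13],[27,0]]
[[0,18],[3,0],[4,8],[14,14],[25,13],[27,0]]
[[0,18],[3,0],[4,8],[14,14],[25,13],[27,11],[30,0]]
[[0,18],[3,0],[4,8],[14,14],[25,13],[27,11],[30,12],[34,0]]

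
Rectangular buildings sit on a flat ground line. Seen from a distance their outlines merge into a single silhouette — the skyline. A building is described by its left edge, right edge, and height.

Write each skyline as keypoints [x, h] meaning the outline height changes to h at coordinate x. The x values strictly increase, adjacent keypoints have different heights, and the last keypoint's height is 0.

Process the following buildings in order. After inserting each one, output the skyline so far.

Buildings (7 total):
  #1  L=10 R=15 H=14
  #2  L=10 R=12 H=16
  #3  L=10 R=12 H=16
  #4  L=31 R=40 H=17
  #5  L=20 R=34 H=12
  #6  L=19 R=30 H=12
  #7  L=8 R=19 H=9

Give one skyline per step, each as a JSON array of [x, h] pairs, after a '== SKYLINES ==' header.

== SKYLINES ==
[[10,14],[15,0]]
[[10,16],[12,14],[15,0]]
[[10,16],[12,14],[15,0]]
[[10,16],[12,14],[15,0],[31,17],[40,0]]
[[10,16],[12,14],[15,0],[20,12],[31,17],[40,0]]
[[10,16],[12,14],[15,0],[19,12],[31,17],[40,0]]
[[8,9],[10,16],[12,14],[15,9],[19,12],[31,17],[40,0]]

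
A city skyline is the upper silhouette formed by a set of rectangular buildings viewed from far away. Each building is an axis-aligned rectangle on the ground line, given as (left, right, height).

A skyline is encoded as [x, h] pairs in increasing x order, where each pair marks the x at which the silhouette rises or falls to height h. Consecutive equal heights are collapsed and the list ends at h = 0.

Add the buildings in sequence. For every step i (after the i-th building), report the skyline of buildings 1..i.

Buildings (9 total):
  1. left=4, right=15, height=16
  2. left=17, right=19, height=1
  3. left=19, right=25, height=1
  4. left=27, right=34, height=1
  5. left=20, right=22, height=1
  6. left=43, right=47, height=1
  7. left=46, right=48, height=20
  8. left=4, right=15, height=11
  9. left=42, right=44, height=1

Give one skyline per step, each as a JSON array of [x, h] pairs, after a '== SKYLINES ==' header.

== SKYLINES ==
[[4,16],[15,0]]
[[4,16],[15,0],[17,1],[19,0]]
[[4,16],[15,0],[17,1],[25,0]]
[[4,16],[15,0],[17,1],[25,0],[27,1],[34,0]]
[[4,16],[15,0],[17,1],[25,0],[27,1],[34,0]]
[[4,16],[15,0],[17,1],[25,0],[27,1],[34,0],[43,1],[47,0]]
[[4,16],[15,0],[17,1],[25,0],[27,1],[34,0],[43,1],[46,20],[48,0]]
[[4,16],[15,0],[17,1],[25,0],[27,1],[34,0],[43,1],[46,20],[48,0]]
[[4,16],[15,0],[17,1],[25,0],[27,1],[34,0],[42,1],[46,20],[48,0]]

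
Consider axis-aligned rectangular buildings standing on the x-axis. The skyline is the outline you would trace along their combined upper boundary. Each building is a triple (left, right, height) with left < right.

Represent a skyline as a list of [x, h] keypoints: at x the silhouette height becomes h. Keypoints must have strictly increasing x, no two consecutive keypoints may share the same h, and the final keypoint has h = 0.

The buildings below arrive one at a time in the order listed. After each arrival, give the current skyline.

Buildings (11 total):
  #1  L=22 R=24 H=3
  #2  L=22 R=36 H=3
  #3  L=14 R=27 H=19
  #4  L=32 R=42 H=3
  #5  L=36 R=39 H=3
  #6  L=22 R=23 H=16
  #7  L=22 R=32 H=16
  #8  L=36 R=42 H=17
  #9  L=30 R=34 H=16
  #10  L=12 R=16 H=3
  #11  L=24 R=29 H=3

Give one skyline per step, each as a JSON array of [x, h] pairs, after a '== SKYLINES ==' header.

== SKYLINES ==
[[22,3],[24,0]]
[[22,3],[36,0]]
[[14,19],[27,3],[36,0]]
[[14,19],[27,3],[42,0]]
[[14,19],[27,3],[42,0]]
[[14,19],[27,3],[42,0]]
[[14,19],[27,16],[32,3],[42,0]]
[[14,19],[27,16],[32,3],[36,17],[42,0]]
[[14,19],[27,16],[34,3],[36,17],[42,0]]
[[12,3],[14,19],[27,16],[34,3],[36,17],[42,0]]
[[12,3],[14,19],[27,16],[34,3],[36,17],[42,0]]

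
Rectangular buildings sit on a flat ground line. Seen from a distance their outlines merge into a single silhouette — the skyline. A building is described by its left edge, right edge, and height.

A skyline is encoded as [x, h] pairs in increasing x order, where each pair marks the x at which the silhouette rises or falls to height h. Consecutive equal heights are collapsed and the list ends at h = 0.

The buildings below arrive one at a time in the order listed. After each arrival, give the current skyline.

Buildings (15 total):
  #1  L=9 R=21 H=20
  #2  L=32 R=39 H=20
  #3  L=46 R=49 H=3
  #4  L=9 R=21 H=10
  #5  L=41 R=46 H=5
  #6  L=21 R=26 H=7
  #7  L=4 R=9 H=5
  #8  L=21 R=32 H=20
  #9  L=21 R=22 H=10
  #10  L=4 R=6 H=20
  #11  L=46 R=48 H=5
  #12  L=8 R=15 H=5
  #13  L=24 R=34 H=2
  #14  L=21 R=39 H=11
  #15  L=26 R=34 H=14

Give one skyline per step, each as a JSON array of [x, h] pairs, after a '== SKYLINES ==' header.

== SKYLINES ==
[[9,20],[21,0]]
[[9,20],[21,0],[32,20],[39,0]]
[[9,20],[21,0],[32,20],[39,0],[46,3],[49,0]]
[[9,20],[21,0],[32,20],[39,0],[46,3],[49,0]]
[[9,20],[21,0],[32,20],[39,0],[41,5],[46,3],[49,0]]
[[9,20],[21,7],[26,0],[32,20],[39,0],[41,5],[46,3],[49,0]]
[[4,5],[9,20],[21,7],[26,0],[32,20],[39,0],[41,5],[46,3],[49,0]]
[[4,5],[9,20],[39,0],[41,5],[46,3],[49,0]]
[[4,5],[9,20],[39,0],[41,5],[46,3],[49,0]]
[[4,20],[6,5],[9,20],[39,0],[41,5],[46,3],[49,0]]
[[4,20],[6,5],[9,20],[39,0],[41,5],[48,3],[49,0]]
[[4,20],[6,5],[9,20],[39,0],[41,5],[48,3],[49,0]]
[[4,20],[6,5],[9,20],[39,0],[41,5],[48,3],[49,0]]
[[4,20],[6,5],[9,20],[39,0],[41,5],[48,3],[49,0]]
[[4,20],[6,5],[9,20],[39,0],[41,5],[48,3],[49,0]]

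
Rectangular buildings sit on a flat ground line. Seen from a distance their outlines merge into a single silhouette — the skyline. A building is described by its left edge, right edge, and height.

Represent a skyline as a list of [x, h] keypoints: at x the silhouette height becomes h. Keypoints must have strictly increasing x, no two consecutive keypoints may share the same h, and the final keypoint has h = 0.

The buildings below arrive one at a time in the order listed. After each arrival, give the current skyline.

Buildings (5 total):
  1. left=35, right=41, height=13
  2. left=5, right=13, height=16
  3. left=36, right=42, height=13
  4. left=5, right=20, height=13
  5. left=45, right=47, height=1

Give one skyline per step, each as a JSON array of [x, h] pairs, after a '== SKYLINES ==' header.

== SKYLINES ==
[[35,13],[41,0]]
[[5,16],[13,0],[35,13],[41,0]]
[[5,16],[13,0],[35,13],[42,0]]
[[5,16],[13,13],[20,0],[35,13],[42,0]]
[[5,16],[13,13],[20,0],[35,13],[42,0],[45,1],[47,0]]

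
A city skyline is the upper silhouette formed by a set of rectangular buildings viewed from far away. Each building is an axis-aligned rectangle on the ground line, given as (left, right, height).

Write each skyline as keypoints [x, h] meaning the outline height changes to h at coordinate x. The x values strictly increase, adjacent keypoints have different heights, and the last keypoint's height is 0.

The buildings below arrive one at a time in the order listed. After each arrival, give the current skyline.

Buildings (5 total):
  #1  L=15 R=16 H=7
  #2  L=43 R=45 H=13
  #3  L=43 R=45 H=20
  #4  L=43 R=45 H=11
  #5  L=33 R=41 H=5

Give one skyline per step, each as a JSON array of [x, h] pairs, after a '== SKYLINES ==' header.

== SKYLINES ==
[[15,7],[16,0]]
[[15,7],[16,0],[43,13],[45,0]]
[[15,7],[16,0],[43,20],[45,0]]
[[15,7],[16,0],[43,20],[45,0]]
[[15,7],[16,0],[33,5],[41,0],[43,20],[45,0]]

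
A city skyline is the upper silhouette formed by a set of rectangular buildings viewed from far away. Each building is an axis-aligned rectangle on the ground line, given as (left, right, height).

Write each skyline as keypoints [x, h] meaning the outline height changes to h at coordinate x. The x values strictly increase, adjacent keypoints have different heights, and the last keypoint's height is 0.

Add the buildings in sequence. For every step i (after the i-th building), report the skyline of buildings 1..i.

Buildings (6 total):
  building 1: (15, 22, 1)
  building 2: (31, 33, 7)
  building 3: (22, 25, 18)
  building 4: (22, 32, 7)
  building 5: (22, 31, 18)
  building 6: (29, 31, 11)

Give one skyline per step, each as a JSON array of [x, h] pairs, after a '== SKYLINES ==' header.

== SKYLINES ==
[[15,1],[22,0]]
[[15,1],[22,0],[31,7],[33,0]]
[[15,1],[22,18],[25,0],[31,7],[33,0]]
[[15,1],[22,18],[25,7],[33,0]]
[[15,1],[22,18],[31,7],[33,0]]
[[15,1],[22,18],[31,7],[33,0]]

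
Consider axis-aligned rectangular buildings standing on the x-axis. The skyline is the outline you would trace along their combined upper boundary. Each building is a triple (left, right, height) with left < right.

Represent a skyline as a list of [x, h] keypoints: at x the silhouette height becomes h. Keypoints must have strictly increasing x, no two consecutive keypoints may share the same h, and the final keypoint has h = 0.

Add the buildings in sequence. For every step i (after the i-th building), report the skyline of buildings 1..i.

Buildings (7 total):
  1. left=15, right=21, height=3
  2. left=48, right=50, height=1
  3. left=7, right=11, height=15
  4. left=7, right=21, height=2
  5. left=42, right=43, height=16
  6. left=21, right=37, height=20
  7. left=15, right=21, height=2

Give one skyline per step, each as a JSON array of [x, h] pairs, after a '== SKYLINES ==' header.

== SKYLINES ==
[[15,3],[21,0]]
[[15,3],[21,0],[48,1],[50,0]]
[[7,15],[11,0],[15,3],[21,0],[48,1],[50,0]]
[[7,15],[11,2],[15,3],[21,0],[48,1],[50,0]]
[[7,15],[11,2],[15,3],[21,0],[42,16],[43,0],[48,1],[50,0]]
[[7,15],[11,2],[15,3],[21,20],[37,0],[42,16],[43,0],[48,1],[50,0]]
[[7,15],[11,2],[15,3],[21,20],[37,0],[42,16],[43,0],[48,1],[50,0]]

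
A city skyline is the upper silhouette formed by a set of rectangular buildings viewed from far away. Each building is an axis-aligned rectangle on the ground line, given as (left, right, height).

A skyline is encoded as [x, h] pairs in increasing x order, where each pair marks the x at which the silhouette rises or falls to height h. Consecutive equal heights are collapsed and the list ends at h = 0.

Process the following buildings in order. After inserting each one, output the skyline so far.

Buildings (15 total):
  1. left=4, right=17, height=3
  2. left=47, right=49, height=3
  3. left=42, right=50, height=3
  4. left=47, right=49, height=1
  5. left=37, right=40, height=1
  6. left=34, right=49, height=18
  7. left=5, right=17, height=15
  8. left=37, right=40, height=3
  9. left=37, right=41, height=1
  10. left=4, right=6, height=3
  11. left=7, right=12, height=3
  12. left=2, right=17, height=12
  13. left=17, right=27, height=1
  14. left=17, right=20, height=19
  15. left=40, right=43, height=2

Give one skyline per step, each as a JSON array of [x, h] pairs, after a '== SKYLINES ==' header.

== SKYLINES ==
[[4,3],[17,0]]
[[4,3],[17,0],[47,3],[49,0]]
[[4,3],[17,0],[42,3],[50,0]]
[[4,3],[17,0],[42,3],[50,0]]
[[4,3],[17,0],[37,1],[40,0],[42,3],[50,0]]
[[4,3],[17,0],[34,18],[49,3],[50,0]]
[[4,3],[5,15],[17,0],[34,18],[49,3],[50,0]]
[[4,3],[5,15],[17,0],[34,18],[49,3],[50,0]]
[[4,3],[5,15],[17,0],[34,18],[49,3],[50,0]]
[[4,3],[5,15],[17,0],[34,18],[49,3],[50,0]]
[[4,3],[5,15],[17,0],[34,18],[49,3],[50,0]]
[[2,12],[5,15],[17,0],[34,18],[49,3],[50,0]]
[[2,12],[5,15],[17,1],[27,0],[34,18],[49,3],[50,0]]
[[2,12],[5,15],[17,19],[20,1],[27,0],[34,18],[49,3],[50,0]]
[[2,12],[5,15],[17,19],[20,1],[27,0],[34,18],[49,3],[50,0]]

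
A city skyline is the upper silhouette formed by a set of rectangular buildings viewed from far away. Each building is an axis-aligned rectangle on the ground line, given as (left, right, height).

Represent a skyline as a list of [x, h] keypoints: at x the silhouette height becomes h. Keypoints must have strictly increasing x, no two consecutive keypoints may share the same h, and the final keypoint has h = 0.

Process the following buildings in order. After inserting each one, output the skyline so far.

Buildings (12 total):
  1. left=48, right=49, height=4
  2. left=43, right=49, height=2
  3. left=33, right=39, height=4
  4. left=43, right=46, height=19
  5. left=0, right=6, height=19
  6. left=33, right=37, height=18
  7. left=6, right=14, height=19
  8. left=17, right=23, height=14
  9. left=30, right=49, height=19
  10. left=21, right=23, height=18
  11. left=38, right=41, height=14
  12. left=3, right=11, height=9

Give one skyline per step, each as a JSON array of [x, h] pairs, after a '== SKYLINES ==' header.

== SKYLINES ==
[[48,4],[49,0]]
[[43,2],[48,4],[49,0]]
[[33,4],[39,0],[43,2],[48,4],[49,0]]
[[33,4],[39,0],[43,19],[46,2],[48,4],[49,0]]
[[0,19],[6,0],[33,4],[39,0],[43,19],[46,2],[48,4],[49,0]]
[[0,19],[6,0],[33,18],[37,4],[39,0],[43,19],[46,2],[48,4],[49,0]]
[[0,19],[14,0],[33,18],[37,4],[39,0],[43,19],[46,2],[48,4],[49,0]]
[[0,19],[14,0],[17,14],[23,0],[33,18],[37,4],[39,0],[43,19],[46,2],[48,4],[49,0]]
[[0,19],[14,0],[17,14],[23,0],[30,19],[49,0]]
[[0,19],[14,0],[17,14],[21,18],[23,0],[30,19],[49,0]]
[[0,19],[14,0],[17,14],[21,18],[23,0],[30,19],[49,0]]
[[0,19],[14,0],[17,14],[21,18],[23,0],[30,19],[49,0]]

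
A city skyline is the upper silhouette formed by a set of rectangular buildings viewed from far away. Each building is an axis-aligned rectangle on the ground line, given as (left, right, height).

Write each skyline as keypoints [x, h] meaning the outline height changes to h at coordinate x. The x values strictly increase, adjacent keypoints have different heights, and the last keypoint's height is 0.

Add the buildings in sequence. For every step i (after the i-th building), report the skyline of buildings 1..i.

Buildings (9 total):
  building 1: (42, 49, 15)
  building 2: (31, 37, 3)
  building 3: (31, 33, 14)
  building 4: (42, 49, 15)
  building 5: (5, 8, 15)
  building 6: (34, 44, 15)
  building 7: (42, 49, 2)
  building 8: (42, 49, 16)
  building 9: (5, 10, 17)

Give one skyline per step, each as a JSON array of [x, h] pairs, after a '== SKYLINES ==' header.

== SKYLINES ==
[[42,15],[49,0]]
[[31,3],[37,0],[42,15],[49,0]]
[[31,14],[33,3],[37,0],[42,15],[49,0]]
[[31,14],[33,3],[37,0],[42,15],[49,0]]
[[5,15],[8,0],[31,14],[33,3],[37,0],[42,15],[49,0]]
[[5,15],[8,0],[31,14],[33,3],[34,15],[49,0]]
[[5,15],[8,0],[31,14],[33,3],[34,15],[49,0]]
[[5,15],[8,0],[31,14],[33,3],[34,15],[42,16],[49,0]]
[[5,17],[10,0],[31,14],[33,3],[34,15],[42,16],[49,0]]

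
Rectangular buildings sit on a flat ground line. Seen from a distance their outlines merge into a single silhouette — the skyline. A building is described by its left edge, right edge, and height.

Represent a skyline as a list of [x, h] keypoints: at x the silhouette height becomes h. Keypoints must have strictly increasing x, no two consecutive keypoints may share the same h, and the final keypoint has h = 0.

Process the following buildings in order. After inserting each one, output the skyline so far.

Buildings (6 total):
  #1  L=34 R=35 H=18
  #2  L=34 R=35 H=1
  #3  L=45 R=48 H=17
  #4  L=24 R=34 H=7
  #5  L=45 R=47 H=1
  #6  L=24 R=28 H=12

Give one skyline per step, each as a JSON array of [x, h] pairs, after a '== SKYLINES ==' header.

== SKYLINES ==
[[34,18],[35,0]]
[[34,18],[35,0]]
[[34,18],[35,0],[45,17],[48,0]]
[[24,7],[34,18],[35,0],[45,17],[48,0]]
[[24,7],[34,18],[35,0],[45,17],[48,0]]
[[24,12],[28,7],[34,18],[35,0],[45,17],[48,0]]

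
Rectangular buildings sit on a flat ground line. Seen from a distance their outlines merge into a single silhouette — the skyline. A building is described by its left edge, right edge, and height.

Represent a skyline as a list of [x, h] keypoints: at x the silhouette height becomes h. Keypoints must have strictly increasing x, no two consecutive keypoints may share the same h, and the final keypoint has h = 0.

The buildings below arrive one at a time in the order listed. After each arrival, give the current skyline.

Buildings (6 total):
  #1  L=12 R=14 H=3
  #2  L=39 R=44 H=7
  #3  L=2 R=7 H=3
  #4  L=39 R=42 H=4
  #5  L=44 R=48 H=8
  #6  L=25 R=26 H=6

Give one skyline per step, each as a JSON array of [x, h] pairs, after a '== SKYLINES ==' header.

== SKYLINES ==
[[12,3],[14,0]]
[[12,3],[14,0],[39,7],[44,0]]
[[2,3],[7,0],[12,3],[14,0],[39,7],[44,0]]
[[2,3],[7,0],[12,3],[14,0],[39,7],[44,0]]
[[2,3],[7,0],[12,3],[14,0],[39,7],[44,8],[48,0]]
[[2,3],[7,0],[12,3],[14,0],[25,6],[26,0],[39,7],[44,8],[48,0]]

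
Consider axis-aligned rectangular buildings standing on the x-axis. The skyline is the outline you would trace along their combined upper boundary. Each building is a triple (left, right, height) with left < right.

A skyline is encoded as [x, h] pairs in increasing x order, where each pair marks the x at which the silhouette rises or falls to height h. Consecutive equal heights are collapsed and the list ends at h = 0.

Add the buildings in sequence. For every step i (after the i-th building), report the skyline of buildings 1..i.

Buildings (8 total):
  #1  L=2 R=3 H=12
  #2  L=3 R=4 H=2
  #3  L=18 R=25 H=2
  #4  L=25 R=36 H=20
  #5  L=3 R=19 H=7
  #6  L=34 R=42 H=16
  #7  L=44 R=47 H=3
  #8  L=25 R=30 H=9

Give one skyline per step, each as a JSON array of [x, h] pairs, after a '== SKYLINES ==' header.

== SKYLINES ==
[[2,12],[3,0]]
[[2,12],[3,2],[4,0]]
[[2,12],[3,2],[4,0],[18,2],[25,0]]
[[2,12],[3,2],[4,0],[18,2],[25,20],[36,0]]
[[2,12],[3,7],[19,2],[25,20],[36,0]]
[[2,12],[3,7],[19,2],[25,20],[36,16],[42,0]]
[[2,12],[3,7],[19,2],[25,20],[36,16],[42,0],[44,3],[47,0]]
[[2,12],[3,7],[19,2],[25,20],[36,16],[42,0],[44,3],[47,0]]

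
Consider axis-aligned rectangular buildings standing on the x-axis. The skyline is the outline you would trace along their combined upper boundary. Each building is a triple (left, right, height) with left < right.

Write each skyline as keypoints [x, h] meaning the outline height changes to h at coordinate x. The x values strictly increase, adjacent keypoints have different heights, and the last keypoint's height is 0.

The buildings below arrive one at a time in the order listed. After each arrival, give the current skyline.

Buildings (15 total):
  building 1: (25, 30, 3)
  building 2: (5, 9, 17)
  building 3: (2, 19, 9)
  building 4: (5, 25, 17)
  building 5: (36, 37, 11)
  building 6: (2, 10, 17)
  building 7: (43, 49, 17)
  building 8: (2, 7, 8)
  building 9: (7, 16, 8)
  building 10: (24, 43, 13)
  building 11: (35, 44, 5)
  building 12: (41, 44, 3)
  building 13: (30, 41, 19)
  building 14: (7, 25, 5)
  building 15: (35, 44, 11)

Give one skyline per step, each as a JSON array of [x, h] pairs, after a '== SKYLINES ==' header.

== SKYLINES ==
[[25,3],[30,0]]
[[5,17],[9,0],[25,3],[30,0]]
[[2,9],[5,17],[9,9],[19,0],[25,3],[30,0]]
[[2,9],[5,17],[25,3],[30,0]]
[[2,9],[5,17],[25,3],[30,0],[36,11],[37,0]]
[[2,17],[25,3],[30,0],[36,11],[37,0]]
[[2,17],[25,3],[30,0],[36,11],[37,0],[43,17],[49,0]]
[[2,17],[25,3],[30,0],[36,11],[37,0],[43,17],[49,0]]
[[2,17],[25,3],[30,0],[36,11],[37,0],[43,17],[49,0]]
[[2,17],[25,13],[43,17],[49,0]]
[[2,17],[25,13],[43,17],[49,0]]
[[2,17],[25,13],[43,17],[49,0]]
[[2,17],[25,13],[30,19],[41,13],[43,17],[49,0]]
[[2,17],[25,13],[30,19],[41,13],[43,17],[49,0]]
[[2,17],[25,13],[30,19],[41,13],[43,17],[49,0]]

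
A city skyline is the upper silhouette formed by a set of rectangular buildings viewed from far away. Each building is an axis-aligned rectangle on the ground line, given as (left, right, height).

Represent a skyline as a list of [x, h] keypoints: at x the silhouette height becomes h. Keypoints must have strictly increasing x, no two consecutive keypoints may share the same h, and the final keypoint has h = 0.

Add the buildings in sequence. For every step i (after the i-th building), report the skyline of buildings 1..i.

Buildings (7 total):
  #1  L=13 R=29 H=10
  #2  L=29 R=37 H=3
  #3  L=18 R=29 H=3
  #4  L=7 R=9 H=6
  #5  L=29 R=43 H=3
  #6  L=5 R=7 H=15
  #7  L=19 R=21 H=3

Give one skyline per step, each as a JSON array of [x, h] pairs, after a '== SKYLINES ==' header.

== SKYLINES ==
[[13,10],[29,0]]
[[13,10],[29,3],[37,0]]
[[13,10],[29,3],[37,0]]
[[7,6],[9,0],[13,10],[29,3],[37,0]]
[[7,6],[9,0],[13,10],[29,3],[43,0]]
[[5,15],[7,6],[9,0],[13,10],[29,3],[43,0]]
[[5,15],[7,6],[9,0],[13,10],[29,3],[43,0]]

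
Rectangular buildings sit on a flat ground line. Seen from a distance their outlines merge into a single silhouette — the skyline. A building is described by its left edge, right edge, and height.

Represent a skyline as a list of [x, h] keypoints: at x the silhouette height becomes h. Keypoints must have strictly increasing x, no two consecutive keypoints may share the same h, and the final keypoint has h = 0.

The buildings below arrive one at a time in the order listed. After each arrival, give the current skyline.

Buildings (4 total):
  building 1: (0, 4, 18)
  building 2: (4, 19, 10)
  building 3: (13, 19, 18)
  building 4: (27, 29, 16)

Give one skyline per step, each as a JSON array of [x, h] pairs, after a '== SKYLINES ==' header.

== SKYLINES ==
[[0,18],[4,0]]
[[0,18],[4,10],[19,0]]
[[0,18],[4,10],[13,18],[19,0]]
[[0,18],[4,10],[13,18],[19,0],[27,16],[29,0]]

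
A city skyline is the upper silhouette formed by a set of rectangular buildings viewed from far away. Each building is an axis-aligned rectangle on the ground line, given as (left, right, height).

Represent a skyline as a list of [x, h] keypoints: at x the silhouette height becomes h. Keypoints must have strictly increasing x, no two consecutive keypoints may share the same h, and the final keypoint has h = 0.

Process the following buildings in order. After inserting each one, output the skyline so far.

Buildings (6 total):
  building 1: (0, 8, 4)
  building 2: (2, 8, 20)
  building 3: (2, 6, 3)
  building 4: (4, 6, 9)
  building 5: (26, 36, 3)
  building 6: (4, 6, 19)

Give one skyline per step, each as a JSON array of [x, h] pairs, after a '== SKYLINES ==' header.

== SKYLINES ==
[[0,4],[8,0]]
[[0,4],[2,20],[8,0]]
[[0,4],[2,20],[8,0]]
[[0,4],[2,20],[8,0]]
[[0,4],[2,20],[8,0],[26,3],[36,0]]
[[0,4],[2,20],[8,0],[26,3],[36,0]]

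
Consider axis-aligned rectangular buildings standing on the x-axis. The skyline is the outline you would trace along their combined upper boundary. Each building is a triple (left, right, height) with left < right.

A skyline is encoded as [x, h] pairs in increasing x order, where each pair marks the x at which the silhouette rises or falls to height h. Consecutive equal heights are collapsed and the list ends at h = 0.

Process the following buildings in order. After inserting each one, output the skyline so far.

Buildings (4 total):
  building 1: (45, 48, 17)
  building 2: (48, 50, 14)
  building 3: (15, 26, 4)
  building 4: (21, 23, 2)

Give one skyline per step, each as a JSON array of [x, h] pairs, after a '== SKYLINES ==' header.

== SKYLINES ==
[[45,17],[48,0]]
[[45,17],[48,14],[50,0]]
[[15,4],[26,0],[45,17],[48,14],[50,0]]
[[15,4],[26,0],[45,17],[48,14],[50,0]]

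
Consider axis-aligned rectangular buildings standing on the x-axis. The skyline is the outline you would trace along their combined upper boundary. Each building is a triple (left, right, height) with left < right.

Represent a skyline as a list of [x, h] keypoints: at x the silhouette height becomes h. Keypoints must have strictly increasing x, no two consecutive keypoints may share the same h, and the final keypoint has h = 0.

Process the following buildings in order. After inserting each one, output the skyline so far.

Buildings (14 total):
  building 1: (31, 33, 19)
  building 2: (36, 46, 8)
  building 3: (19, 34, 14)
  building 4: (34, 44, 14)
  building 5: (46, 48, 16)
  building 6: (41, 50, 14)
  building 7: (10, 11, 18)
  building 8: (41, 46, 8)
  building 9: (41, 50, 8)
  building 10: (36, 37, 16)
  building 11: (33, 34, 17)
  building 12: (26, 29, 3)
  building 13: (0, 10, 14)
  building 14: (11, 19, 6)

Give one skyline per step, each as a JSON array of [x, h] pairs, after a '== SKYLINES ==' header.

== SKYLINES ==
[[31,19],[33,0]]
[[31,19],[33,0],[36,8],[46,0]]
[[19,14],[31,19],[33,14],[34,0],[36,8],[46,0]]
[[19,14],[31,19],[33,14],[44,8],[46,0]]
[[19,14],[31,19],[33,14],[44,8],[46,16],[48,0]]
[[19,14],[31,19],[33,14],[46,16],[48,14],[50,0]]
[[10,18],[11,0],[19,14],[31,19],[33,14],[46,16],[48,14],[50,0]]
[[10,18],[11,0],[19,14],[31,19],[33,14],[46,16],[48,14],[50,0]]
[[10,18],[11,0],[19,14],[31,19],[33,14],[46,16],[48,14],[50,0]]
[[10,18],[11,0],[19,14],[31,19],[33,14],[36,16],[37,14],[46,16],[48,14],[50,0]]
[[10,18],[11,0],[19,14],[31,19],[33,17],[34,14],[36,16],[37,14],[46,16],[48,14],[50,0]]
[[10,18],[11,0],[19,14],[31,19],[33,17],[34,14],[36,16],[37,14],[46,16],[48,14],[50,0]]
[[0,14],[10,18],[11,0],[19,14],[31,19],[33,17],[34,14],[36,16],[37,14],[46,16],[48,14],[50,0]]
[[0,14],[10,18],[11,6],[19,14],[31,19],[33,17],[34,14],[36,16],[37,14],[46,16],[48,14],[50,0]]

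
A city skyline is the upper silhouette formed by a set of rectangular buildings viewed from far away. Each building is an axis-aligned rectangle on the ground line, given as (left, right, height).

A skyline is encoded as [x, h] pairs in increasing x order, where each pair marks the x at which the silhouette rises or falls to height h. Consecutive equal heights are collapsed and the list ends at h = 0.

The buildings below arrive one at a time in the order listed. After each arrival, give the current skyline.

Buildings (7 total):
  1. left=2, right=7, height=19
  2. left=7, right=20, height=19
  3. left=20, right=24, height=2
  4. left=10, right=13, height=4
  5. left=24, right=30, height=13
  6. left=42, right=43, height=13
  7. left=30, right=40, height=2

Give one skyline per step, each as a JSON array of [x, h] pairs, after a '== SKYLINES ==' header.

== SKYLINES ==
[[2,19],[7,0]]
[[2,19],[20,0]]
[[2,19],[20,2],[24,0]]
[[2,19],[20,2],[24,0]]
[[2,19],[20,2],[24,13],[30,0]]
[[2,19],[20,2],[24,13],[30,0],[42,13],[43,0]]
[[2,19],[20,2],[24,13],[30,2],[40,0],[42,13],[43,0]]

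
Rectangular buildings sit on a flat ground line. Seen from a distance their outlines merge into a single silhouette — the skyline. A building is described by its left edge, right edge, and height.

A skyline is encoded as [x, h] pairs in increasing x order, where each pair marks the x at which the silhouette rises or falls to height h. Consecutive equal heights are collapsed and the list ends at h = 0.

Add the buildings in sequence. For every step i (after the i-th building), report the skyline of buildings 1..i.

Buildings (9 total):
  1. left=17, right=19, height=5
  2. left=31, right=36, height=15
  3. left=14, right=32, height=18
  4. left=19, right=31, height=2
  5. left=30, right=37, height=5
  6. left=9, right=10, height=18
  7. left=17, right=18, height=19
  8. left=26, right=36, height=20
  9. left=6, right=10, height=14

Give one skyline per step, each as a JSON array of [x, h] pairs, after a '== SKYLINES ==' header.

== SKYLINES ==
[[17,5],[19,0]]
[[17,5],[19,0],[31,15],[36,0]]
[[14,18],[32,15],[36,0]]
[[14,18],[32,15],[36,0]]
[[14,18],[32,15],[36,5],[37,0]]
[[9,18],[10,0],[14,18],[32,15],[36,5],[37,0]]
[[9,18],[10,0],[14,18],[17,19],[18,18],[32,15],[36,5],[37,0]]
[[9,18],[10,0],[14,18],[17,19],[18,18],[26,20],[36,5],[37,0]]
[[6,14],[9,18],[10,0],[14,18],[17,19],[18,18],[26,20],[36,5],[37,0]]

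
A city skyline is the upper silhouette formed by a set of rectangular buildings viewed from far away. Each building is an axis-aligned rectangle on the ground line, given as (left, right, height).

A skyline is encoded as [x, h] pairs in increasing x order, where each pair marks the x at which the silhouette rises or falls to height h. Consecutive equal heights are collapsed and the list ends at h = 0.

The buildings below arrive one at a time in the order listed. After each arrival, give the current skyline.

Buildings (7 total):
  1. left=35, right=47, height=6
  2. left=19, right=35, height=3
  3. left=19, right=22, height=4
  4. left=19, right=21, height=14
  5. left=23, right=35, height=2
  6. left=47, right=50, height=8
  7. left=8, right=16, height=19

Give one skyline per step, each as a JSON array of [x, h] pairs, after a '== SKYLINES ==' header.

== SKYLINES ==
[[35,6],[47,0]]
[[19,3],[35,6],[47,0]]
[[19,4],[22,3],[35,6],[47,0]]
[[19,14],[21,4],[22,3],[35,6],[47,0]]
[[19,14],[21,4],[22,3],[35,6],[47,0]]
[[19,14],[21,4],[22,3],[35,6],[47,8],[50,0]]
[[8,19],[16,0],[19,14],[21,4],[22,3],[35,6],[47,8],[50,0]]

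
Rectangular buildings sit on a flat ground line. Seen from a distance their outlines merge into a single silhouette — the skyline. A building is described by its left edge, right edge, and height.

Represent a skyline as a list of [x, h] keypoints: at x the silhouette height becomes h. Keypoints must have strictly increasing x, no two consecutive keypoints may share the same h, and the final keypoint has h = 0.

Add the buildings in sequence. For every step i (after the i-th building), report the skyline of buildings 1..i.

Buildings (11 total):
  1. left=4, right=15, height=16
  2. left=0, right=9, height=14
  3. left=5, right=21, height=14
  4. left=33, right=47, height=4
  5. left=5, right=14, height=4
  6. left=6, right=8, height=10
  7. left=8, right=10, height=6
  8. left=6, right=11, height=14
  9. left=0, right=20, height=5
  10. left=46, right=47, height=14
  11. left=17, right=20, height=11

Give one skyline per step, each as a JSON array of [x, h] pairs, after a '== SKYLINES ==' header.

== SKYLINES ==
[[4,16],[15,0]]
[[0,14],[4,16],[15,0]]
[[0,14],[4,16],[15,14],[21,0]]
[[0,14],[4,16],[15,14],[21,0],[33,4],[47,0]]
[[0,14],[4,16],[15,14],[21,0],[33,4],[47,0]]
[[0,14],[4,16],[15,14],[21,0],[33,4],[47,0]]
[[0,14],[4,16],[15,14],[21,0],[33,4],[47,0]]
[[0,14],[4,16],[15,14],[21,0],[33,4],[47,0]]
[[0,14],[4,16],[15,14],[21,0],[33,4],[47,0]]
[[0,14],[4,16],[15,14],[21,0],[33,4],[46,14],[47,0]]
[[0,14],[4,16],[15,14],[21,0],[33,4],[46,14],[47,0]]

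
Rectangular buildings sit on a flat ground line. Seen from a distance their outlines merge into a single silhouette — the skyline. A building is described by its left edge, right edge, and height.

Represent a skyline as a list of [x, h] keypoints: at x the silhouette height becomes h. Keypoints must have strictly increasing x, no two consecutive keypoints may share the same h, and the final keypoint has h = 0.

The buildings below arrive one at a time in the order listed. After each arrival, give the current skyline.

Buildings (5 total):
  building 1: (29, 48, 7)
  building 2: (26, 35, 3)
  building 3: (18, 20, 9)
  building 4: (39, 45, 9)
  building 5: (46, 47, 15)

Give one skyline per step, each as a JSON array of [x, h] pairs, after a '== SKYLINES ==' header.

== SKYLINES ==
[[29,7],[48,0]]
[[26,3],[29,7],[48,0]]
[[18,9],[20,0],[26,3],[29,7],[48,0]]
[[18,9],[20,0],[26,3],[29,7],[39,9],[45,7],[48,0]]
[[18,9],[20,0],[26,3],[29,7],[39,9],[45,7],[46,15],[47,7],[48,0]]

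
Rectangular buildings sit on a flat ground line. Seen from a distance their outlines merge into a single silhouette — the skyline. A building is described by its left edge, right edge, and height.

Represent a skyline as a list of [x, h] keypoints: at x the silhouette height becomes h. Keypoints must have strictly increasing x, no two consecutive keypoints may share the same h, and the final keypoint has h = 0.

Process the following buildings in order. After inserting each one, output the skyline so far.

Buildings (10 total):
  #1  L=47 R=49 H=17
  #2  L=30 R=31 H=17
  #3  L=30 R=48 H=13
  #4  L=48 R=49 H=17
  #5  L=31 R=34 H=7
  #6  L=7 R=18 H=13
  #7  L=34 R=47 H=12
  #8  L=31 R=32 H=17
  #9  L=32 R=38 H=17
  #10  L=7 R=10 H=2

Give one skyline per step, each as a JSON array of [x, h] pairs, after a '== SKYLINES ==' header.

== SKYLINES ==
[[47,17],[49,0]]
[[30,17],[31,0],[47,17],[49,0]]
[[30,17],[31,13],[47,17],[49,0]]
[[30,17],[31,13],[47,17],[49,0]]
[[30,17],[31,13],[47,17],[49,0]]
[[7,13],[18,0],[30,17],[31,13],[47,17],[49,0]]
[[7,13],[18,0],[30,17],[31,13],[47,17],[49,0]]
[[7,13],[18,0],[30,17],[32,13],[47,17],[49,0]]
[[7,13],[18,0],[30,17],[38,13],[47,17],[49,0]]
[[7,13],[18,0],[30,17],[38,13],[47,17],[49,0]]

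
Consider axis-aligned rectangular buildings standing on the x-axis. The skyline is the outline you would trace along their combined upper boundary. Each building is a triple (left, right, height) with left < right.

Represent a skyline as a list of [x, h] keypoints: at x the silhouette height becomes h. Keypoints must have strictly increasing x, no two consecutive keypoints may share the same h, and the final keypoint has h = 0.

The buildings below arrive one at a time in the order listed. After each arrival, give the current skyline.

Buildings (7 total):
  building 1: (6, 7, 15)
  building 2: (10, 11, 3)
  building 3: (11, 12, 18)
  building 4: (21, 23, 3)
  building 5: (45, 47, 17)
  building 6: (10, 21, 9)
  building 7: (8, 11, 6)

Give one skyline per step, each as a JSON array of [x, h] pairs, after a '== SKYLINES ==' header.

== SKYLINES ==
[[6,15],[7,0]]
[[6,15],[7,0],[10,3],[11,0]]
[[6,15],[7,0],[10,3],[11,18],[12,0]]
[[6,15],[7,0],[10,3],[11,18],[12,0],[21,3],[23,0]]
[[6,15],[7,0],[10,3],[11,18],[12,0],[21,3],[23,0],[45,17],[47,0]]
[[6,15],[7,0],[10,9],[11,18],[12,9],[21,3],[23,0],[45,17],[47,0]]
[[6,15],[7,0],[8,6],[10,9],[11,18],[12,9],[21,3],[23,0],[45,17],[47,0]]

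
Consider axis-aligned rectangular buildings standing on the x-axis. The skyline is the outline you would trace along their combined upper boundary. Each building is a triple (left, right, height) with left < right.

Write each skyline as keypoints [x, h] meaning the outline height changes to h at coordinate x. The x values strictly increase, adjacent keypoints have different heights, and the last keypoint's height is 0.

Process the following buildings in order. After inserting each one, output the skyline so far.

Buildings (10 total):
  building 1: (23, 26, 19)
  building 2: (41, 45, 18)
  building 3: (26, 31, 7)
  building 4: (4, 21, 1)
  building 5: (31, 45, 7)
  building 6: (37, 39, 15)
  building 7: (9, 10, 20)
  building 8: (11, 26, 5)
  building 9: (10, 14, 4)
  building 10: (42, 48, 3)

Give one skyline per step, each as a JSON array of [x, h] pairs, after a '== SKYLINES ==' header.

== SKYLINES ==
[[23,19],[26,0]]
[[23,19],[26,0],[41,18],[45,0]]
[[23,19],[26,7],[31,0],[41,18],[45,0]]
[[4,1],[21,0],[23,19],[26,7],[31,0],[41,18],[45,0]]
[[4,1],[21,0],[23,19],[26,7],[41,18],[45,0]]
[[4,1],[21,0],[23,19],[26,7],[37,15],[39,7],[41,18],[45,0]]
[[4,1],[9,20],[10,1],[21,0],[23,19],[26,7],[37,15],[39,7],[41,18],[45,0]]
[[4,1],[9,20],[10,1],[11,5],[23,19],[26,7],[37,15],[39,7],[41,18],[45,0]]
[[4,1],[9,20],[10,4],[11,5],[23,19],[26,7],[37,15],[39,7],[41,18],[45,0]]
[[4,1],[9,20],[10,4],[11,5],[23,19],[26,7],[37,15],[39,7],[41,18],[45,3],[48,0]]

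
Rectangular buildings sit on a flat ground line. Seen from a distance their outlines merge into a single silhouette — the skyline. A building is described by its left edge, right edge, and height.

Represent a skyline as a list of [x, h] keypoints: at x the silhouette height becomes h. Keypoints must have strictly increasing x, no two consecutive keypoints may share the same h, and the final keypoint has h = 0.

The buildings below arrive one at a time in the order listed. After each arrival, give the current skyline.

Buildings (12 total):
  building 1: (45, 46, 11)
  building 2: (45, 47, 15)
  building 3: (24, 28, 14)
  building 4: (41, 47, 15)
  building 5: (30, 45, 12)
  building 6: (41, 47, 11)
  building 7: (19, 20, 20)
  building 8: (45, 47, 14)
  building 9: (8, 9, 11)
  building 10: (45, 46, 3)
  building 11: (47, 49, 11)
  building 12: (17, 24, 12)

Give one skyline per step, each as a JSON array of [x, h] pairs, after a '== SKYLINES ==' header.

== SKYLINES ==
[[45,11],[46,0]]
[[45,15],[47,0]]
[[24,14],[28,0],[45,15],[47,0]]
[[24,14],[28,0],[41,15],[47,0]]
[[24,14],[28,0],[30,12],[41,15],[47,0]]
[[24,14],[28,0],[30,12],[41,15],[47,0]]
[[19,20],[20,0],[24,14],[28,0],[30,12],[41,15],[47,0]]
[[19,20],[20,0],[24,14],[28,0],[30,12],[41,15],[47,0]]
[[8,11],[9,0],[19,20],[20,0],[24,14],[28,0],[30,12],[41,15],[47,0]]
[[8,11],[9,0],[19,20],[20,0],[24,14],[28,0],[30,12],[41,15],[47,0]]
[[8,11],[9,0],[19,20],[20,0],[24,14],[28,0],[30,12],[41,15],[47,11],[49,0]]
[[8,11],[9,0],[17,12],[19,20],[20,12],[24,14],[28,0],[30,12],[41,15],[47,11],[49,0]]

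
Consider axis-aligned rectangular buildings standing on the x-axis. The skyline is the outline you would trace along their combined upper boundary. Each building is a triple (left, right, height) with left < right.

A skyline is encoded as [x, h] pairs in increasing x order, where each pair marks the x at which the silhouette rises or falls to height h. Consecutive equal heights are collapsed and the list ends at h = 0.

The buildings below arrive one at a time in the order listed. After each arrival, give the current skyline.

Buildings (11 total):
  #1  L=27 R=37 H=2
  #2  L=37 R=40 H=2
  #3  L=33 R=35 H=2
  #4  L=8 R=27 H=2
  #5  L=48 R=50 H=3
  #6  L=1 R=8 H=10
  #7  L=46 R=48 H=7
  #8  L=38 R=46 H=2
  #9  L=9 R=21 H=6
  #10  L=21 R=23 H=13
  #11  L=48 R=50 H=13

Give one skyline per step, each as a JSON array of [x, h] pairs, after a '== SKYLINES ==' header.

== SKYLINES ==
[[27,2],[37,0]]
[[27,2],[40,0]]
[[27,2],[40,0]]
[[8,2],[40,0]]
[[8,2],[40,0],[48,3],[50,0]]
[[1,10],[8,2],[40,0],[48,3],[50,0]]
[[1,10],[8,2],[40,0],[46,7],[48,3],[50,0]]
[[1,10],[8,2],[46,7],[48,3],[50,0]]
[[1,10],[8,2],[9,6],[21,2],[46,7],[48,3],[50,0]]
[[1,10],[8,2],[9,6],[21,13],[23,2],[46,7],[48,3],[50,0]]
[[1,10],[8,2],[9,6],[21,13],[23,2],[46,7],[48,13],[50,0]]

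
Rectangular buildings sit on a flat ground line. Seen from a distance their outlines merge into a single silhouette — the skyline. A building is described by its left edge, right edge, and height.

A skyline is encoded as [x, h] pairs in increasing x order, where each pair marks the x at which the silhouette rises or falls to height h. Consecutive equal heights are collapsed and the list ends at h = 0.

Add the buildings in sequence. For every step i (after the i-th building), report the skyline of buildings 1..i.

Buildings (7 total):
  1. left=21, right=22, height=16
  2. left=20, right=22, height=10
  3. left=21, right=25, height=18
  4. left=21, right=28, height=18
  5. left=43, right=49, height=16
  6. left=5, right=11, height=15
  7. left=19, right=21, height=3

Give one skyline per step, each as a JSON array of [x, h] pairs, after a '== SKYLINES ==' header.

== SKYLINES ==
[[21,16],[22,0]]
[[20,10],[21,16],[22,0]]
[[20,10],[21,18],[25,0]]
[[20,10],[21,18],[28,0]]
[[20,10],[21,18],[28,0],[43,16],[49,0]]
[[5,15],[11,0],[20,10],[21,18],[28,0],[43,16],[49,0]]
[[5,15],[11,0],[19,3],[20,10],[21,18],[28,0],[43,16],[49,0]]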